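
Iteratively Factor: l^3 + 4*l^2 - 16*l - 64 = (l + 4)*(l^2 - 16) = (l + 4)^2*(l - 4)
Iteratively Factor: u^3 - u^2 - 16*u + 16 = (u + 4)*(u^2 - 5*u + 4) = (u - 4)*(u + 4)*(u - 1)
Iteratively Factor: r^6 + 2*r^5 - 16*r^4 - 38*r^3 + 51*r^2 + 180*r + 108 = (r + 2)*(r^5 - 16*r^3 - 6*r^2 + 63*r + 54) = (r + 2)*(r + 3)*(r^4 - 3*r^3 - 7*r^2 + 15*r + 18) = (r - 3)*(r + 2)*(r + 3)*(r^3 - 7*r - 6) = (r - 3)^2*(r + 2)*(r + 3)*(r^2 + 3*r + 2) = (r - 3)^2*(r + 1)*(r + 2)*(r + 3)*(r + 2)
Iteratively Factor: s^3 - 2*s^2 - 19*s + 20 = (s - 5)*(s^2 + 3*s - 4) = (s - 5)*(s + 4)*(s - 1)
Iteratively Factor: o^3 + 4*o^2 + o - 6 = (o + 2)*(o^2 + 2*o - 3) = (o + 2)*(o + 3)*(o - 1)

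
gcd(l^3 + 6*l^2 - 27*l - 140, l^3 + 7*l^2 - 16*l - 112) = l^2 + 11*l + 28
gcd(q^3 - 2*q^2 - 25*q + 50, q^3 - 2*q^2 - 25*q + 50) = q^3 - 2*q^2 - 25*q + 50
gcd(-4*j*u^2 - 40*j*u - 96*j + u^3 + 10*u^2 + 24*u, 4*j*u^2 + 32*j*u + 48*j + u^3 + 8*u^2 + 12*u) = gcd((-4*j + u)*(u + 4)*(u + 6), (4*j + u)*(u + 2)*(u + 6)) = u + 6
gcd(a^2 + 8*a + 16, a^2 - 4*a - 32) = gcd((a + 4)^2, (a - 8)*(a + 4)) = a + 4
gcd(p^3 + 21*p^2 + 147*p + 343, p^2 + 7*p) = p + 7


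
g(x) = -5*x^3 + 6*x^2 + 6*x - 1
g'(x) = -15*x^2 + 12*x + 6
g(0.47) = 2.63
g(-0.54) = -1.70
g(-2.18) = 66.24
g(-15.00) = 18134.00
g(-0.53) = -1.75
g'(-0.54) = -4.85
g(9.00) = -3106.00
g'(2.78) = -76.57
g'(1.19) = -0.96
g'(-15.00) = -3549.00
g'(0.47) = 8.33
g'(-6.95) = -801.94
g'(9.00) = -1101.00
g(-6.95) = 1925.63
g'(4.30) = -219.75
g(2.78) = -45.37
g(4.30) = -261.80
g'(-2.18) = -91.45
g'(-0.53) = -4.57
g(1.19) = 6.21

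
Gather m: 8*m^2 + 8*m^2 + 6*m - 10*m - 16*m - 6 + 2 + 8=16*m^2 - 20*m + 4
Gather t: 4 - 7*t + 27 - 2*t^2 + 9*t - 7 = -2*t^2 + 2*t + 24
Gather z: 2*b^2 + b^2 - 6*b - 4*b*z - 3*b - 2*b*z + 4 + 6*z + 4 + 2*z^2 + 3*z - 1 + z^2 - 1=3*b^2 - 9*b + 3*z^2 + z*(9 - 6*b) + 6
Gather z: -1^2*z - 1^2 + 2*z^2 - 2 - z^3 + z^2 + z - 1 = -z^3 + 3*z^2 - 4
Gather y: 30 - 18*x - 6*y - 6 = -18*x - 6*y + 24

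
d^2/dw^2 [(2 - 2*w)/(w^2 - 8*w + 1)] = 4*(-4*(w - 4)^2*(w - 1) + 3*(w - 3)*(w^2 - 8*w + 1))/(w^2 - 8*w + 1)^3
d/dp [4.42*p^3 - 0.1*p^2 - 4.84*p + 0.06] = 13.26*p^2 - 0.2*p - 4.84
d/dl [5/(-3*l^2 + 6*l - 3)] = 10*(l - 1)/(3*(l^2 - 2*l + 1)^2)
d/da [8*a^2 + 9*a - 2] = 16*a + 9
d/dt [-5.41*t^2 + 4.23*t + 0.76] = 4.23 - 10.82*t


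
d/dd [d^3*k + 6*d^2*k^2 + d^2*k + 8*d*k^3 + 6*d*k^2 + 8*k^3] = k*(3*d^2 + 12*d*k + 2*d + 8*k^2 + 6*k)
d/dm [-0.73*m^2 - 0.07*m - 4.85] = -1.46*m - 0.07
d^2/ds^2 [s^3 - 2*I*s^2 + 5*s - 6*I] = 6*s - 4*I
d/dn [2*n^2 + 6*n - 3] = 4*n + 6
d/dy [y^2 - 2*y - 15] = 2*y - 2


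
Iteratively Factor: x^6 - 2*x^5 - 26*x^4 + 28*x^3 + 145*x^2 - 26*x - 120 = (x + 2)*(x^5 - 4*x^4 - 18*x^3 + 64*x^2 + 17*x - 60) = (x - 3)*(x + 2)*(x^4 - x^3 - 21*x^2 + x + 20) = (x - 5)*(x - 3)*(x + 2)*(x^3 + 4*x^2 - x - 4) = (x - 5)*(x - 3)*(x + 2)*(x + 4)*(x^2 - 1) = (x - 5)*(x - 3)*(x + 1)*(x + 2)*(x + 4)*(x - 1)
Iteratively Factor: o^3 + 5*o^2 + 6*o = (o + 3)*(o^2 + 2*o) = o*(o + 3)*(o + 2)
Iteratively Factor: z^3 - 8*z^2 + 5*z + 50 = (z - 5)*(z^2 - 3*z - 10) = (z - 5)^2*(z + 2)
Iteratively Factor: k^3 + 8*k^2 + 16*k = (k)*(k^2 + 8*k + 16) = k*(k + 4)*(k + 4)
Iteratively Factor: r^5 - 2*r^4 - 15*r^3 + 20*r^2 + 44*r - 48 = (r + 2)*(r^4 - 4*r^3 - 7*r^2 + 34*r - 24) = (r - 4)*(r + 2)*(r^3 - 7*r + 6) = (r - 4)*(r - 2)*(r + 2)*(r^2 + 2*r - 3) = (r - 4)*(r - 2)*(r - 1)*(r + 2)*(r + 3)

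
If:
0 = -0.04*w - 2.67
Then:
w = -66.75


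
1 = 1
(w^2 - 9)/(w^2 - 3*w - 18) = (w - 3)/(w - 6)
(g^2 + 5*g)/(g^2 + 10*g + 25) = g/(g + 5)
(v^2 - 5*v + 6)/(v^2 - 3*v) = (v - 2)/v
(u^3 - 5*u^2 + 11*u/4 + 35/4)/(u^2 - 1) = (u^2 - 6*u + 35/4)/(u - 1)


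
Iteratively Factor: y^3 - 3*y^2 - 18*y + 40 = (y + 4)*(y^2 - 7*y + 10) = (y - 5)*(y + 4)*(y - 2)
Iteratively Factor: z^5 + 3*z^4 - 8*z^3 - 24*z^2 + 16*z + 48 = (z - 2)*(z^4 + 5*z^3 + 2*z^2 - 20*z - 24) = (z - 2)*(z + 2)*(z^3 + 3*z^2 - 4*z - 12) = (z - 2)*(z + 2)^2*(z^2 + z - 6) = (z - 2)^2*(z + 2)^2*(z + 3)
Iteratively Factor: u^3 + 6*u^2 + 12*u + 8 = (u + 2)*(u^2 + 4*u + 4) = (u + 2)^2*(u + 2)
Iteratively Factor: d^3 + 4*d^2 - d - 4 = (d + 1)*(d^2 + 3*d - 4) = (d + 1)*(d + 4)*(d - 1)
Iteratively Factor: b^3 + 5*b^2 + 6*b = (b + 3)*(b^2 + 2*b) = (b + 2)*(b + 3)*(b)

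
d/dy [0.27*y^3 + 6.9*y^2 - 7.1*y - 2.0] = 0.81*y^2 + 13.8*y - 7.1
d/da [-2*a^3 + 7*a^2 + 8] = 2*a*(7 - 3*a)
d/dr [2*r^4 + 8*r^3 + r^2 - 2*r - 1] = 8*r^3 + 24*r^2 + 2*r - 2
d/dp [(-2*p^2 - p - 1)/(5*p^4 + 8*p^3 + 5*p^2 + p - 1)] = (20*p^5 + 31*p^4 + 36*p^3 + 27*p^2 + 14*p + 2)/(25*p^8 + 80*p^7 + 114*p^6 + 90*p^5 + 31*p^4 - 6*p^3 - 9*p^2 - 2*p + 1)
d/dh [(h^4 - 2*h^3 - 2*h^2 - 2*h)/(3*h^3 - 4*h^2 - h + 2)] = (3*h^5 - 5*h^4 + 6*h^3 + 30*h^2 + 12*h + 4)/(9*h^5 - 15*h^4 - 5*h^3 + 15*h^2 - 4)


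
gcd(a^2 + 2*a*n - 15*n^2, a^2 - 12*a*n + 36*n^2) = 1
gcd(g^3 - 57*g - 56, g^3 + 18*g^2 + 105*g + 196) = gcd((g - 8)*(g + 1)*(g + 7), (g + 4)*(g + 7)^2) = g + 7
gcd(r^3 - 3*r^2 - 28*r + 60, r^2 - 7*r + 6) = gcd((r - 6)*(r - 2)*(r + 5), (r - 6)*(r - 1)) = r - 6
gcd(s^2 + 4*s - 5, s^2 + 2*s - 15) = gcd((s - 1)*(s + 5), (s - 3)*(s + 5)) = s + 5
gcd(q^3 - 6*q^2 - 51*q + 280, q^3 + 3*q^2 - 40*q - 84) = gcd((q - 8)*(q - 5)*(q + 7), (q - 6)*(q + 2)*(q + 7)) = q + 7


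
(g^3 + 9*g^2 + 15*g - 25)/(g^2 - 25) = (g^2 + 4*g - 5)/(g - 5)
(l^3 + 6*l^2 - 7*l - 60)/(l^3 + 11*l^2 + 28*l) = (l^2 + 2*l - 15)/(l*(l + 7))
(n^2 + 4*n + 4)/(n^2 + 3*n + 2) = (n + 2)/(n + 1)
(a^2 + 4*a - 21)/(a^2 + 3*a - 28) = (a - 3)/(a - 4)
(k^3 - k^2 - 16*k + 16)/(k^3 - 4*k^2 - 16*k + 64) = (k - 1)/(k - 4)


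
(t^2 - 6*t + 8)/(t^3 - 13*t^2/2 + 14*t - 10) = 2*(t - 4)/(2*t^2 - 9*t + 10)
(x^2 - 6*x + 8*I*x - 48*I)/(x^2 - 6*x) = (x + 8*I)/x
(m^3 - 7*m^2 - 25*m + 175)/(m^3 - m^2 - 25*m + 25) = (m - 7)/(m - 1)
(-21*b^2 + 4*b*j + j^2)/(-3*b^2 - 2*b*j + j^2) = (7*b + j)/(b + j)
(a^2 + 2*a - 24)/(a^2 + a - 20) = (a + 6)/(a + 5)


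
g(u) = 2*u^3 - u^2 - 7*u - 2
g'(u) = 6*u^2 - 2*u - 7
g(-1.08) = 1.87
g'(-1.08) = 2.16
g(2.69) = 10.86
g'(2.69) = 31.04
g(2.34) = 1.77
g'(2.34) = 21.17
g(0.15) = -3.07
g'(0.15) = -7.16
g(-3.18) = -54.17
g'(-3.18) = 60.03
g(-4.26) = -144.95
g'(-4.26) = 110.41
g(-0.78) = 1.90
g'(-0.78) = -1.79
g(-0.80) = 1.94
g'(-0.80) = -1.56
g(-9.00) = -1478.00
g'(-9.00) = 497.00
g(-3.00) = -44.00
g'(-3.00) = 53.00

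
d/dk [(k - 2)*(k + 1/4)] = 2*k - 7/4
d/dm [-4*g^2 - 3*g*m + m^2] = -3*g + 2*m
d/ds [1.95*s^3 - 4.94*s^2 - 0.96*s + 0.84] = 5.85*s^2 - 9.88*s - 0.96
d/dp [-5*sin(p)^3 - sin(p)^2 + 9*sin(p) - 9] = (-15*sin(p)^2 - 2*sin(p) + 9)*cos(p)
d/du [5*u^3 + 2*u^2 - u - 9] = 15*u^2 + 4*u - 1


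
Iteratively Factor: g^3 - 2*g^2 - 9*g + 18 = (g - 3)*(g^2 + g - 6) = (g - 3)*(g - 2)*(g + 3)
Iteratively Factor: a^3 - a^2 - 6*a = (a + 2)*(a^2 - 3*a) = a*(a + 2)*(a - 3)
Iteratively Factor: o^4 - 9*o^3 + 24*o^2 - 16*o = (o)*(o^3 - 9*o^2 + 24*o - 16) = o*(o - 1)*(o^2 - 8*o + 16) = o*(o - 4)*(o - 1)*(o - 4)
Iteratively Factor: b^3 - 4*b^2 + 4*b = (b - 2)*(b^2 - 2*b) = (b - 2)^2*(b)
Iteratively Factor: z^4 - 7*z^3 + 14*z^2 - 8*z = (z)*(z^3 - 7*z^2 + 14*z - 8) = z*(z - 4)*(z^2 - 3*z + 2) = z*(z - 4)*(z - 1)*(z - 2)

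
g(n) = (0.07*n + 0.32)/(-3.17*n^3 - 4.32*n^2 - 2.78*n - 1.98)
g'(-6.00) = 0.00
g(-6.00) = -0.00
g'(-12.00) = -0.00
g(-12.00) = -0.00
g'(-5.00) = 0.00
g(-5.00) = -0.00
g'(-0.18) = 0.14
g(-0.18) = -0.19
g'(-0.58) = 0.13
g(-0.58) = -0.23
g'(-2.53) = 0.01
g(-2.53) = 0.00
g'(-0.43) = 0.08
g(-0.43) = -0.22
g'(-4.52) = 0.00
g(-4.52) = 0.00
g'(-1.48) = 0.29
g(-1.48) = 0.07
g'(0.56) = 0.12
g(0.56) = -0.07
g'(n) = (0.07*n + 0.32)*(9.51*n^2 + 8.64*n + 2.78)/(-3.17*n^3 - 4.32*n^2 - 2.78*n - 1.98)^2 + 0.07/(-3.17*n^3 - 4.32*n^2 - 2.78*n - 1.98)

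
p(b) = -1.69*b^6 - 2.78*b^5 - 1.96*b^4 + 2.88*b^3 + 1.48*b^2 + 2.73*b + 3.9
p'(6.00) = -98224.95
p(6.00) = -102310.44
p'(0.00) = 2.73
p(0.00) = 3.90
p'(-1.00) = 12.49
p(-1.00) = -1.10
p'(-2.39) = 489.24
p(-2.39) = -195.63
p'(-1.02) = 13.17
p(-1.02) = -1.36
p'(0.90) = -8.43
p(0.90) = 5.83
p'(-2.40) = 500.01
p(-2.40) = -200.57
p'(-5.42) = 36921.42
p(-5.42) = -31957.72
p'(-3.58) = 4142.21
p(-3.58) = -2364.04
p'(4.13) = -16617.95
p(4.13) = -12053.93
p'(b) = -10.14*b^5 - 13.9*b^4 - 7.84*b^3 + 8.64*b^2 + 2.96*b + 2.73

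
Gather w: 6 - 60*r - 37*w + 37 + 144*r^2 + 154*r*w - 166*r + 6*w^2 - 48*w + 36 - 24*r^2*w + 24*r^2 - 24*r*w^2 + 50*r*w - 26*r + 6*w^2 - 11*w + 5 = 168*r^2 - 252*r + w^2*(12 - 24*r) + w*(-24*r^2 + 204*r - 96) + 84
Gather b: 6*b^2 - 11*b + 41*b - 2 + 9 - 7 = 6*b^2 + 30*b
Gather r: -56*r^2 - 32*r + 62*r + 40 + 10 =-56*r^2 + 30*r + 50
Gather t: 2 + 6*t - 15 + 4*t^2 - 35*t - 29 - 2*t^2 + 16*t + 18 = 2*t^2 - 13*t - 24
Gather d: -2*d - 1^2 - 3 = -2*d - 4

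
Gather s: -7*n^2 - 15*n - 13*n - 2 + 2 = -7*n^2 - 28*n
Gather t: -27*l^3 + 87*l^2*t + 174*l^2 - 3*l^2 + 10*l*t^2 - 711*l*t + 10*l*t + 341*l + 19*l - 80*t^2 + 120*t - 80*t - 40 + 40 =-27*l^3 + 171*l^2 + 360*l + t^2*(10*l - 80) + t*(87*l^2 - 701*l + 40)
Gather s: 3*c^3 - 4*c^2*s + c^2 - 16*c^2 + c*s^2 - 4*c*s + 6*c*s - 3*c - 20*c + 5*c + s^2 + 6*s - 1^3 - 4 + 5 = 3*c^3 - 15*c^2 - 18*c + s^2*(c + 1) + s*(-4*c^2 + 2*c + 6)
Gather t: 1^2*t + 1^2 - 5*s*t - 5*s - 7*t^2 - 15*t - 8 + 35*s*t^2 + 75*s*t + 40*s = 35*s + t^2*(35*s - 7) + t*(70*s - 14) - 7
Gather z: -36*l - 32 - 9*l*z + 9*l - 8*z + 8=-27*l + z*(-9*l - 8) - 24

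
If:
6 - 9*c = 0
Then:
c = 2/3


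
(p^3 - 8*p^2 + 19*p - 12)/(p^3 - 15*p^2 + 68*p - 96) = (p - 1)/(p - 8)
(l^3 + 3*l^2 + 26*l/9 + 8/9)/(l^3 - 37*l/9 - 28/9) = (3*l + 2)/(3*l - 7)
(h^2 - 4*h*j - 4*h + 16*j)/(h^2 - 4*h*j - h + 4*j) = (h - 4)/(h - 1)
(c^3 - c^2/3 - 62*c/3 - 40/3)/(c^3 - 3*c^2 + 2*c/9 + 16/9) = 3*(c^2 - c - 20)/(3*c^2 - 11*c + 8)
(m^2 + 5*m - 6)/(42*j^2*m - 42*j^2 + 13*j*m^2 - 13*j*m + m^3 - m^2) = (m + 6)/(42*j^2 + 13*j*m + m^2)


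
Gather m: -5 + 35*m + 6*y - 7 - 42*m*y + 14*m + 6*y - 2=m*(49 - 42*y) + 12*y - 14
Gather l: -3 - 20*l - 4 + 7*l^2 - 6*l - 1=7*l^2 - 26*l - 8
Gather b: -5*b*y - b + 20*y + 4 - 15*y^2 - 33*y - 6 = b*(-5*y - 1) - 15*y^2 - 13*y - 2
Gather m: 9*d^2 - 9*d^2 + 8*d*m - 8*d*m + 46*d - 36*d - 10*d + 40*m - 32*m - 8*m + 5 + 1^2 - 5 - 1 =0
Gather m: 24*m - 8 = 24*m - 8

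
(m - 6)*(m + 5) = m^2 - m - 30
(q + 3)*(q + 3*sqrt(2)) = q^2 + 3*q + 3*sqrt(2)*q + 9*sqrt(2)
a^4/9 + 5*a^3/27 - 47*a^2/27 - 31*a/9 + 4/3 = (a/3 + 1)^2*(a - 4)*(a - 1/3)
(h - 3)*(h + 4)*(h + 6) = h^3 + 7*h^2 - 6*h - 72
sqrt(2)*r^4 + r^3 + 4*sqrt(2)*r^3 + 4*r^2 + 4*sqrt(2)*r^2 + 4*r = r*(r + 2)^2*(sqrt(2)*r + 1)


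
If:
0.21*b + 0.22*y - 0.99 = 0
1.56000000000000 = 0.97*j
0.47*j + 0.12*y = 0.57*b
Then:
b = 1.89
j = 1.61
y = 2.69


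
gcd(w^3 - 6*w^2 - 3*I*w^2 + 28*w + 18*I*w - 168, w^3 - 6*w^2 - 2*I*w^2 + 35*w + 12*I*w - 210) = w^2 + w*(-6 - 7*I) + 42*I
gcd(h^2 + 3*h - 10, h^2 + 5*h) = h + 5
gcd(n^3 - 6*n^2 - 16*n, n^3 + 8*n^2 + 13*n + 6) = 1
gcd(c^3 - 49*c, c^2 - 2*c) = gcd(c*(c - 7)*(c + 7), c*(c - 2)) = c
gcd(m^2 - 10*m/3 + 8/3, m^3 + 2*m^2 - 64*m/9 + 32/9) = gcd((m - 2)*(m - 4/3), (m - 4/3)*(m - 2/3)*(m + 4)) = m - 4/3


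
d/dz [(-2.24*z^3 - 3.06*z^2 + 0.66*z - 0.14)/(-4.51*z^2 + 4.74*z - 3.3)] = (10.1024*z^4 - 21.2352*z^3 + 10.6482*z^2 + 18.9332*z - 1.5144)/(20.3401*z^4 - 42.7548*z^3 + 52.2336*z^2 - 31.284*z + 10.89)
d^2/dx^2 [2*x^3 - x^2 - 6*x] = 12*x - 2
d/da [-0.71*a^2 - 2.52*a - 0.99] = -1.42*a - 2.52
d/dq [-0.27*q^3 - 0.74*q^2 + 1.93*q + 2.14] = -0.81*q^2 - 1.48*q + 1.93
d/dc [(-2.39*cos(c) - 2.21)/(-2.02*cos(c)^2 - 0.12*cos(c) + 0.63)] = (4.8278*cos(c)^2 + 8.9284*cos(c) + 1.7709)*sin(c)/(4.0804*cos(c)^4 + 0.4848*cos(c)^3 - 2.5308*cos(c)^2 - 0.1512*cos(c) + 0.3969)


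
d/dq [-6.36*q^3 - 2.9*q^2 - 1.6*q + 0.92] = -19.08*q^2 - 5.8*q - 1.6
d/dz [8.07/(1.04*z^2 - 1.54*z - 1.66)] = (12.4278 - 16.7856*z)/(-1.04*z^2 + 1.54*z + 1.66)^2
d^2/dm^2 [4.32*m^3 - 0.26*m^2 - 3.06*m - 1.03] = 25.92*m - 0.52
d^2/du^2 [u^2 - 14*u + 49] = 2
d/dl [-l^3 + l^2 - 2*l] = -3*l^2 + 2*l - 2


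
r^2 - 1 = (r - 1)*(r + 1)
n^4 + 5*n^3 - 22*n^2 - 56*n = n*(n - 4)*(n + 2)*(n + 7)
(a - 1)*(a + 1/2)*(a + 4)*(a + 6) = a^4 + 19*a^3/2 + 37*a^2/2 - 17*a - 12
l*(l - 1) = l^2 - l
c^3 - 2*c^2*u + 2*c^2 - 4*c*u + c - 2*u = (c + 1)^2*(c - 2*u)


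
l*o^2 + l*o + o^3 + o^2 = o*(l + o)*(o + 1)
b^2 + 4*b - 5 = (b - 1)*(b + 5)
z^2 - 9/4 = (z - 3/2)*(z + 3/2)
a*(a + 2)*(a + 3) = a^3 + 5*a^2 + 6*a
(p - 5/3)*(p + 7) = p^2 + 16*p/3 - 35/3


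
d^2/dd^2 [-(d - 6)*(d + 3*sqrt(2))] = -2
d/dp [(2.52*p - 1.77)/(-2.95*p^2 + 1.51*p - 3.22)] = (7.434*p^2 - 10.443*p - 5.4417)/(8.7025*p^4 - 8.909*p^3 + 21.2781*p^2 - 9.7244*p + 10.3684)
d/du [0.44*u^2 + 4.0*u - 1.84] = 0.88*u + 4.0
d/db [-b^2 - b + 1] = -2*b - 1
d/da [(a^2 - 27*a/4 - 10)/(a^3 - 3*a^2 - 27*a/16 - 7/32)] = 8*(-32*a^3 + 440*a^2 + 148*a - 1971)/(256*a^5 - 1600*a^4 + 1840*a^3 + 2020*a^2 + 560*a + 49)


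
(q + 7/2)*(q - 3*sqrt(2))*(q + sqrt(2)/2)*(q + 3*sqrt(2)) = q^4 + sqrt(2)*q^3/2 + 7*q^3/2 - 18*q^2 + 7*sqrt(2)*q^2/4 - 63*q - 9*sqrt(2)*q - 63*sqrt(2)/2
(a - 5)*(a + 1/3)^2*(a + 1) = a^4 - 10*a^3/3 - 68*a^2/9 - 34*a/9 - 5/9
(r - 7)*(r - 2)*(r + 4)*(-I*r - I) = -I*r^4 + 4*I*r^3 + 27*I*r^2 - 34*I*r - 56*I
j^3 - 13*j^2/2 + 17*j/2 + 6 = (j - 4)*(j - 3)*(j + 1/2)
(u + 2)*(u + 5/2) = u^2 + 9*u/2 + 5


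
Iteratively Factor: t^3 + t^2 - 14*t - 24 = (t + 2)*(t^2 - t - 12) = (t - 4)*(t + 2)*(t + 3)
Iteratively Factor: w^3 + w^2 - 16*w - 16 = (w - 4)*(w^2 + 5*w + 4) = (w - 4)*(w + 4)*(w + 1)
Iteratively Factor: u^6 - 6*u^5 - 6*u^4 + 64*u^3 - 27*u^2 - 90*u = (u)*(u^5 - 6*u^4 - 6*u^3 + 64*u^2 - 27*u - 90) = u*(u + 3)*(u^4 - 9*u^3 + 21*u^2 + u - 30) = u*(u - 5)*(u + 3)*(u^3 - 4*u^2 + u + 6) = u*(u - 5)*(u + 1)*(u + 3)*(u^2 - 5*u + 6) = u*(u - 5)*(u - 3)*(u + 1)*(u + 3)*(u - 2)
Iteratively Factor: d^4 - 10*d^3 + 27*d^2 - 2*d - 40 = (d - 4)*(d^3 - 6*d^2 + 3*d + 10) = (d - 5)*(d - 4)*(d^2 - d - 2) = (d - 5)*(d - 4)*(d - 2)*(d + 1)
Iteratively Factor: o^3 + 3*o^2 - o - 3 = (o + 3)*(o^2 - 1) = (o + 1)*(o + 3)*(o - 1)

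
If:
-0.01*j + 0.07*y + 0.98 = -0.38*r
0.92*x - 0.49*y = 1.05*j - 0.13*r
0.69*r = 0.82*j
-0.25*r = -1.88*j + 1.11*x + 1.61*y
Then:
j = -2.14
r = -2.55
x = -2.35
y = -0.49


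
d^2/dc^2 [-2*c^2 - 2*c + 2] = -4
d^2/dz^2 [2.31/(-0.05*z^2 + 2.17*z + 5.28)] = (-0.01155*z^2 + 0.50127*z + 2.31*(0.1*z - 2.17)*(0.2*z - 4.34) + 1.21968)/(-0.05*z^2 + 2.17*z + 5.28)^3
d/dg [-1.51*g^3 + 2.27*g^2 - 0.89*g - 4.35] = -4.53*g^2 + 4.54*g - 0.89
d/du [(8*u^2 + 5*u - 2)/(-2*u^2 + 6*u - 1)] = (58*u^2 - 24*u + 7)/(4*u^4 - 24*u^3 + 40*u^2 - 12*u + 1)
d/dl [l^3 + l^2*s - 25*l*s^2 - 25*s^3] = 3*l^2 + 2*l*s - 25*s^2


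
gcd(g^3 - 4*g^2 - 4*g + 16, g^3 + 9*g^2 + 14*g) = g + 2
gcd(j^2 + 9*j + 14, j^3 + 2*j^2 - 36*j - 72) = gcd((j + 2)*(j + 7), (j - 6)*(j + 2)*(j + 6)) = j + 2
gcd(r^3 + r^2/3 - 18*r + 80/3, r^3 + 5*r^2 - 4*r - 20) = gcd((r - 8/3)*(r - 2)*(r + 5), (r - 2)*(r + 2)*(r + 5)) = r^2 + 3*r - 10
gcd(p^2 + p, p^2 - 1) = p + 1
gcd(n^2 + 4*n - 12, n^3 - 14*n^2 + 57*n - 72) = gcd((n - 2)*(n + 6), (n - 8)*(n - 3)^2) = 1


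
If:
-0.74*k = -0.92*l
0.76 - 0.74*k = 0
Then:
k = 1.03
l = 0.83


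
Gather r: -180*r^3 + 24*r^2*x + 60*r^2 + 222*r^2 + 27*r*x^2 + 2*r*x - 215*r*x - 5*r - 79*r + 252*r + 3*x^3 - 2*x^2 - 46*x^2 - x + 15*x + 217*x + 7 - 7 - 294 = -180*r^3 + r^2*(24*x + 282) + r*(27*x^2 - 213*x + 168) + 3*x^3 - 48*x^2 + 231*x - 294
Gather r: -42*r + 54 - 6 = 48 - 42*r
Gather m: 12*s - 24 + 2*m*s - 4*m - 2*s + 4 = m*(2*s - 4) + 10*s - 20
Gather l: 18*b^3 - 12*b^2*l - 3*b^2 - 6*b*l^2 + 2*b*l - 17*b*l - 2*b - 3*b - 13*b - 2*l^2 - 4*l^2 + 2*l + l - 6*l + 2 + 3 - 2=18*b^3 - 3*b^2 - 18*b + l^2*(-6*b - 6) + l*(-12*b^2 - 15*b - 3) + 3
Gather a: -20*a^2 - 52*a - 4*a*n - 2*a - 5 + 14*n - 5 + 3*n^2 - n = -20*a^2 + a*(-4*n - 54) + 3*n^2 + 13*n - 10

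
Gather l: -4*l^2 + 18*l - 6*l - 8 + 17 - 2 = -4*l^2 + 12*l + 7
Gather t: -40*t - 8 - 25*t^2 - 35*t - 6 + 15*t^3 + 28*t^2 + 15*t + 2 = 15*t^3 + 3*t^2 - 60*t - 12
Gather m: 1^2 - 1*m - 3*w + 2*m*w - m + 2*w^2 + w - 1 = m*(2*w - 2) + 2*w^2 - 2*w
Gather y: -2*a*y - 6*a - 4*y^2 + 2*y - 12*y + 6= -6*a - 4*y^2 + y*(-2*a - 10) + 6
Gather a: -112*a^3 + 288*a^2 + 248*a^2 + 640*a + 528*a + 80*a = -112*a^3 + 536*a^2 + 1248*a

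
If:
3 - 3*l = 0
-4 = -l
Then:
No Solution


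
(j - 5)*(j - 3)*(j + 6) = j^3 - 2*j^2 - 33*j + 90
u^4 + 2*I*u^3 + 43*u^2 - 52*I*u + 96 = (u - 4*I)*(u - 3*I)*(u + I)*(u + 8*I)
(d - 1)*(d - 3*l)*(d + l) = d^3 - 2*d^2*l - d^2 - 3*d*l^2 + 2*d*l + 3*l^2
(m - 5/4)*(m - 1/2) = m^2 - 7*m/4 + 5/8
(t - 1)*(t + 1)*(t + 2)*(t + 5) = t^4 + 7*t^3 + 9*t^2 - 7*t - 10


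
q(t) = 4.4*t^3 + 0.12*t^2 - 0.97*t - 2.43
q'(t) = 13.2*t^2 + 0.24*t - 0.97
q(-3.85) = -248.01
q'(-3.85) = 193.76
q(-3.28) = -153.22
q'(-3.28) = 140.25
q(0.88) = -0.19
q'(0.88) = 9.46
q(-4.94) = -525.15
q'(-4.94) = 319.97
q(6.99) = 1499.39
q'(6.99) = 645.66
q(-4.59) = -420.94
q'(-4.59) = 276.03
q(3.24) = 145.34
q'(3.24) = 138.38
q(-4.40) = -370.65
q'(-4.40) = 253.53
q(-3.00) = -117.24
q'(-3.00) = 117.11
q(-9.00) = -3191.58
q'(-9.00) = 1066.07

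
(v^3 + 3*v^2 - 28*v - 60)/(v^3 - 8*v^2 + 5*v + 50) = (v + 6)/(v - 5)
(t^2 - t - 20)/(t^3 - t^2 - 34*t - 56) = (t - 5)/(t^2 - 5*t - 14)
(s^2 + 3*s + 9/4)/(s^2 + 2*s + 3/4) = (2*s + 3)/(2*s + 1)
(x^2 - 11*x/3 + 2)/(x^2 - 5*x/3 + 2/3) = (x - 3)/(x - 1)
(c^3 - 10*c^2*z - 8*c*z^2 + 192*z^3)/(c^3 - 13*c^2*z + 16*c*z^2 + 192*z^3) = (-c^2 + 2*c*z + 24*z^2)/(-c^2 + 5*c*z + 24*z^2)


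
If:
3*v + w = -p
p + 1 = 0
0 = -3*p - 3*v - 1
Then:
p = -1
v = 2/3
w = -1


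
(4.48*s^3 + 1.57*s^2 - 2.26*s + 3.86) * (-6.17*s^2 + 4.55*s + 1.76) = -27.6416*s^5 + 10.6971*s^4 + 28.9725*s^3 - 31.336*s^2 + 13.5854*s + 6.7936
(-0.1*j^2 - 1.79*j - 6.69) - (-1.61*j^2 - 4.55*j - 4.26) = 1.51*j^2 + 2.76*j - 2.43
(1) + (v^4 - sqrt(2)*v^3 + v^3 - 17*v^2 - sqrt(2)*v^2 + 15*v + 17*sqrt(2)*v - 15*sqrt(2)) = v^4 - sqrt(2)*v^3 + v^3 - 17*v^2 - sqrt(2)*v^2 + 15*v + 17*sqrt(2)*v - 15*sqrt(2) + 1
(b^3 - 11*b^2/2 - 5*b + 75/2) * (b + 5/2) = b^4 - 3*b^3 - 75*b^2/4 + 25*b + 375/4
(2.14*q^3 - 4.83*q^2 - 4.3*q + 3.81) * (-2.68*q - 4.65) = -5.7352*q^4 + 2.9934*q^3 + 33.9835*q^2 + 9.7842*q - 17.7165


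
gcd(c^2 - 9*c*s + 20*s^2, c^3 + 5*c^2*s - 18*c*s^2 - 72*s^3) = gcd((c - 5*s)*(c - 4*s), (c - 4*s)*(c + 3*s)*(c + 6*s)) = -c + 4*s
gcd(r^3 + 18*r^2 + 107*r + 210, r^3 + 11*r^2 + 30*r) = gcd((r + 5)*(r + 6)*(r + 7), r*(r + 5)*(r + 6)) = r^2 + 11*r + 30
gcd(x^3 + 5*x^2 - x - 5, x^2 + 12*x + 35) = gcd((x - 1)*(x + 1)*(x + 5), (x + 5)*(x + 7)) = x + 5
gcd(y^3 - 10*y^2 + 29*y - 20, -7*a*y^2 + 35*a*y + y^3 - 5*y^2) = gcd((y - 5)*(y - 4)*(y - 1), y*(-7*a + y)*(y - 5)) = y - 5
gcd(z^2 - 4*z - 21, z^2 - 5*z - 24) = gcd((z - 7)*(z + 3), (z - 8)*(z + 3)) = z + 3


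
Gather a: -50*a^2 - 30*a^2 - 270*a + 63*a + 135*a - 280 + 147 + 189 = -80*a^2 - 72*a + 56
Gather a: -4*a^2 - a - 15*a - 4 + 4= -4*a^2 - 16*a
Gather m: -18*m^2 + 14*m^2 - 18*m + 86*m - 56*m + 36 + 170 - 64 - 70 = -4*m^2 + 12*m + 72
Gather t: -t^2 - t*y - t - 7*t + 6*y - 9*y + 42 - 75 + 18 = -t^2 + t*(-y - 8) - 3*y - 15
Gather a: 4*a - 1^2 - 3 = 4*a - 4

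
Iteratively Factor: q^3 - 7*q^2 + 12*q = (q - 4)*(q^2 - 3*q) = q*(q - 4)*(q - 3)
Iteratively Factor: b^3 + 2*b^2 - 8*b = (b)*(b^2 + 2*b - 8) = b*(b - 2)*(b + 4)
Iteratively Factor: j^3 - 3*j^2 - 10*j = (j - 5)*(j^2 + 2*j) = j*(j - 5)*(j + 2)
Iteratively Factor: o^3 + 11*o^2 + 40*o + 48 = (o + 4)*(o^2 + 7*o + 12) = (o + 4)^2*(o + 3)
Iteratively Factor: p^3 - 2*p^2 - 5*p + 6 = (p + 2)*(p^2 - 4*p + 3) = (p - 1)*(p + 2)*(p - 3)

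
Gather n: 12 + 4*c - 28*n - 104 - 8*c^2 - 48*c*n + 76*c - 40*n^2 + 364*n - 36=-8*c^2 + 80*c - 40*n^2 + n*(336 - 48*c) - 128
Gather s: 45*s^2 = 45*s^2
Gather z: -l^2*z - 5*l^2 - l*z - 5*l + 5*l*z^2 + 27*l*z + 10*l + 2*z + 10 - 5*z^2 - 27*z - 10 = -5*l^2 + 5*l + z^2*(5*l - 5) + z*(-l^2 + 26*l - 25)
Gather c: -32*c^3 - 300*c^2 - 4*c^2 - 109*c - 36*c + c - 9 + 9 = -32*c^3 - 304*c^2 - 144*c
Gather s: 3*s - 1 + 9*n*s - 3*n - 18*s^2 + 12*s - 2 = -3*n - 18*s^2 + s*(9*n + 15) - 3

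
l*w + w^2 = w*(l + w)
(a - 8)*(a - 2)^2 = a^3 - 12*a^2 + 36*a - 32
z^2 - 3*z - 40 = (z - 8)*(z + 5)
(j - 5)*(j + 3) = j^2 - 2*j - 15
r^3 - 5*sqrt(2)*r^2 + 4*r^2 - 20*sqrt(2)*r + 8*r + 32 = (r + 4)*(r - 4*sqrt(2))*(r - sqrt(2))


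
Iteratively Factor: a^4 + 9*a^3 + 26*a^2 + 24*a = (a + 2)*(a^3 + 7*a^2 + 12*a) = a*(a + 2)*(a^2 + 7*a + 12) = a*(a + 2)*(a + 4)*(a + 3)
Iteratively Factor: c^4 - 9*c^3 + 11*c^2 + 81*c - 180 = (c - 4)*(c^3 - 5*c^2 - 9*c + 45) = (c - 5)*(c - 4)*(c^2 - 9) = (c - 5)*(c - 4)*(c + 3)*(c - 3)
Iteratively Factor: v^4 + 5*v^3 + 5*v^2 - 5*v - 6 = (v + 1)*(v^3 + 4*v^2 + v - 6) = (v - 1)*(v + 1)*(v^2 + 5*v + 6) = (v - 1)*(v + 1)*(v + 2)*(v + 3)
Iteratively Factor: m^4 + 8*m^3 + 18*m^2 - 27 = (m + 3)*(m^3 + 5*m^2 + 3*m - 9) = (m + 3)^2*(m^2 + 2*m - 3) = (m - 1)*(m + 3)^2*(m + 3)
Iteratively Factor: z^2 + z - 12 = (z - 3)*(z + 4)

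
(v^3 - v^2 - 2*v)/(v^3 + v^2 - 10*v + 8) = v*(v + 1)/(v^2 + 3*v - 4)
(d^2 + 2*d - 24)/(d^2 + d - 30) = (d - 4)/(d - 5)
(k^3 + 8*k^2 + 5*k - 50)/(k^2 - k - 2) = (k^2 + 10*k + 25)/(k + 1)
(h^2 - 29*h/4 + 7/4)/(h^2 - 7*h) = (h - 1/4)/h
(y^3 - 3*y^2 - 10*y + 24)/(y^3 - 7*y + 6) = (y - 4)/(y - 1)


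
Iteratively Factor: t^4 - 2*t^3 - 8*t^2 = (t + 2)*(t^3 - 4*t^2) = t*(t + 2)*(t^2 - 4*t) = t*(t - 4)*(t + 2)*(t)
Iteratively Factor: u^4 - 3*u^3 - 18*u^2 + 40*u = (u - 2)*(u^3 - u^2 - 20*u) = (u - 2)*(u + 4)*(u^2 - 5*u) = (u - 5)*(u - 2)*(u + 4)*(u)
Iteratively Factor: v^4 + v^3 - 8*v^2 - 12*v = (v + 2)*(v^3 - v^2 - 6*v) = (v + 2)^2*(v^2 - 3*v) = (v - 3)*(v + 2)^2*(v)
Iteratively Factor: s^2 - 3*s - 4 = (s - 4)*(s + 1)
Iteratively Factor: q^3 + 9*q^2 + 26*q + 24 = (q + 2)*(q^2 + 7*q + 12) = (q + 2)*(q + 4)*(q + 3)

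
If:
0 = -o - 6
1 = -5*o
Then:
No Solution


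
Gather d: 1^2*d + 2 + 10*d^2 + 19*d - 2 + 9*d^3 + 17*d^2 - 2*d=9*d^3 + 27*d^2 + 18*d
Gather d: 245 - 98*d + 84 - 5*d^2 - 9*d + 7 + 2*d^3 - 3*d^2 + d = 2*d^3 - 8*d^2 - 106*d + 336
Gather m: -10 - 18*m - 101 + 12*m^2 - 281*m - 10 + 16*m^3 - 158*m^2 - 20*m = 16*m^3 - 146*m^2 - 319*m - 121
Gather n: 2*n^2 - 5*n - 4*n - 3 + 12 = 2*n^2 - 9*n + 9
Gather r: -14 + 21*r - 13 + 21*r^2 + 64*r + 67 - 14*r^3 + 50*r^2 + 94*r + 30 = -14*r^3 + 71*r^2 + 179*r + 70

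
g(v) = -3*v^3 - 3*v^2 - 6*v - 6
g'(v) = -9*v^2 - 6*v - 6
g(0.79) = -14.09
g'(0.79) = -16.36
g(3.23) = -157.77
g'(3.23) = -119.28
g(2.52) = -88.18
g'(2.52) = -78.27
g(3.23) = -157.77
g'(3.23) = -119.28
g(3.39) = -177.69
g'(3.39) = -129.77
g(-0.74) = -1.99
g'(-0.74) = -6.49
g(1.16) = -21.68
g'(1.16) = -25.07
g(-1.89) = 14.88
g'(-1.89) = -26.81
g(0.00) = -6.00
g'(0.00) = -6.00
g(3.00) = -132.00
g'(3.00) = -105.00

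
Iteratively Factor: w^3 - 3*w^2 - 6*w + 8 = (w - 1)*(w^2 - 2*w - 8) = (w - 4)*(w - 1)*(w + 2)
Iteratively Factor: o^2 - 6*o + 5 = (o - 1)*(o - 5)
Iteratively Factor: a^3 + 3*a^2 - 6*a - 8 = (a + 1)*(a^2 + 2*a - 8) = (a + 1)*(a + 4)*(a - 2)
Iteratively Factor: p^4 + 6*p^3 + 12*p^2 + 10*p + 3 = (p + 3)*(p^3 + 3*p^2 + 3*p + 1) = (p + 1)*(p + 3)*(p^2 + 2*p + 1) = (p + 1)^2*(p + 3)*(p + 1)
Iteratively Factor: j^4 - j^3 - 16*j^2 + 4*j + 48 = (j - 4)*(j^3 + 3*j^2 - 4*j - 12) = (j - 4)*(j + 2)*(j^2 + j - 6) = (j - 4)*(j - 2)*(j + 2)*(j + 3)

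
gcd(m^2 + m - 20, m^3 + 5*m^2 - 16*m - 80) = m^2 + m - 20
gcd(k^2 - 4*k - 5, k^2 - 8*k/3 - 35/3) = k - 5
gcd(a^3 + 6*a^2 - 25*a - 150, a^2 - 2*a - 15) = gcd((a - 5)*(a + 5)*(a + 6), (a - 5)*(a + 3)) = a - 5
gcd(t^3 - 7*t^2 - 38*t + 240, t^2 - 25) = t - 5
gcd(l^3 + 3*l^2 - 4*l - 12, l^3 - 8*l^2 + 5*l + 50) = l + 2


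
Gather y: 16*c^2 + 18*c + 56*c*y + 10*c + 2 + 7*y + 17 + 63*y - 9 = 16*c^2 + 28*c + y*(56*c + 70) + 10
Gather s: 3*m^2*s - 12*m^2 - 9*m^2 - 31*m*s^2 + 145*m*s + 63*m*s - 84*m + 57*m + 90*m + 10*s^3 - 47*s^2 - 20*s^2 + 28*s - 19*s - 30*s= -21*m^2 + 63*m + 10*s^3 + s^2*(-31*m - 67) + s*(3*m^2 + 208*m - 21)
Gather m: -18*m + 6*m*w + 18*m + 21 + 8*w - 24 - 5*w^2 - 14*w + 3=6*m*w - 5*w^2 - 6*w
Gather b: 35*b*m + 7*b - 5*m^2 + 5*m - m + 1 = b*(35*m + 7) - 5*m^2 + 4*m + 1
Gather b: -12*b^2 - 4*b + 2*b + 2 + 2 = -12*b^2 - 2*b + 4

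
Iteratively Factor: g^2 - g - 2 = (g + 1)*(g - 2)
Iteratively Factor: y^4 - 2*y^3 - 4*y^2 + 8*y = (y - 2)*(y^3 - 4*y) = (y - 2)*(y + 2)*(y^2 - 2*y) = (y - 2)^2*(y + 2)*(y)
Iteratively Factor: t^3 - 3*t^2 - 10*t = (t)*(t^2 - 3*t - 10) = t*(t - 5)*(t + 2)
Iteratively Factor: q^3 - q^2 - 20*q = (q + 4)*(q^2 - 5*q) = q*(q + 4)*(q - 5)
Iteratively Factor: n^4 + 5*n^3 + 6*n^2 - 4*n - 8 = (n - 1)*(n^3 + 6*n^2 + 12*n + 8) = (n - 1)*(n + 2)*(n^2 + 4*n + 4) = (n - 1)*(n + 2)^2*(n + 2)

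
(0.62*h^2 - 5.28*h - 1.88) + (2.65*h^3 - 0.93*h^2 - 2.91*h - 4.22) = 2.65*h^3 - 0.31*h^2 - 8.19*h - 6.1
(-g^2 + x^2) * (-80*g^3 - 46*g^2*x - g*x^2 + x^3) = 80*g^5 + 46*g^4*x - 79*g^3*x^2 - 47*g^2*x^3 - g*x^4 + x^5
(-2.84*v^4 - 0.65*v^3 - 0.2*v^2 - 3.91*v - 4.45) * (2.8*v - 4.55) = -7.952*v^5 + 11.102*v^4 + 2.3975*v^3 - 10.038*v^2 + 5.3305*v + 20.2475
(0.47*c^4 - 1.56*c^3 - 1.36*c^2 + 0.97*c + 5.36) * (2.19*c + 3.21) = 1.0293*c^5 - 1.9077*c^4 - 7.986*c^3 - 2.2413*c^2 + 14.8521*c + 17.2056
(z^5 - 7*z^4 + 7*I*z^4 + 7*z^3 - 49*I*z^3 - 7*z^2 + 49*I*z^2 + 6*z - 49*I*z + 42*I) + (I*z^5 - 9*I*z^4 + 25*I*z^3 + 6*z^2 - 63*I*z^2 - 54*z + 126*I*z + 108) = z^5 + I*z^5 - 7*z^4 - 2*I*z^4 + 7*z^3 - 24*I*z^3 - z^2 - 14*I*z^2 - 48*z + 77*I*z + 108 + 42*I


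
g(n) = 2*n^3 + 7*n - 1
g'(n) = 6*n^2 + 7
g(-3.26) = -93.11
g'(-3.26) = 70.77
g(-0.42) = -4.09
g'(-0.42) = 8.06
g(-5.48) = -368.49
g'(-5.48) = 187.18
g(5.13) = 304.92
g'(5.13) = 164.90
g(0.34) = 1.46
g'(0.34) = 7.69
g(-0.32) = -3.31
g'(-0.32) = 7.61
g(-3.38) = -101.89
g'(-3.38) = 75.55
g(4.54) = 217.93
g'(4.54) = 130.67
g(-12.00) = -3541.00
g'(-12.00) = 871.00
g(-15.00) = -6856.00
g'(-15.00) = 1357.00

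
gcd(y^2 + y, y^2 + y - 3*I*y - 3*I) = y + 1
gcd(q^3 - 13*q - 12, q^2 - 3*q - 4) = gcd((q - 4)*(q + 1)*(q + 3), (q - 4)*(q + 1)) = q^2 - 3*q - 4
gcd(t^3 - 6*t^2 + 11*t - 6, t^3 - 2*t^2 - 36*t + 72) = t - 2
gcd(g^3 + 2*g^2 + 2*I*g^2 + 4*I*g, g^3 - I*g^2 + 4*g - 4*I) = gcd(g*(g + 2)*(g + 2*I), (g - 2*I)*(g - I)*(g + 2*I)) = g + 2*I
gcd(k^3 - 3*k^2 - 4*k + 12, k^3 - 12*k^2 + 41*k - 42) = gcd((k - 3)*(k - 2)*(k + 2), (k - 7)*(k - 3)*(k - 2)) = k^2 - 5*k + 6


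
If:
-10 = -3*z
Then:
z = 10/3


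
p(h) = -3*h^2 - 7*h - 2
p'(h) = -6*h - 7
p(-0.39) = 0.27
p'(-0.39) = -4.66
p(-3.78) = -18.41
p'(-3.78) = 15.68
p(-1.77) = 0.99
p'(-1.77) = 3.62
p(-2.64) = -4.43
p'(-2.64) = 8.84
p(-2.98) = -7.78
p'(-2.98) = 10.88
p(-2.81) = -6.02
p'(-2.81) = 9.86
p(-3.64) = -16.27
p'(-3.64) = 14.84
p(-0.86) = 1.80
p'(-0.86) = -1.84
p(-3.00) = -8.00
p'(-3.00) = 11.00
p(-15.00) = -572.00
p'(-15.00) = 83.00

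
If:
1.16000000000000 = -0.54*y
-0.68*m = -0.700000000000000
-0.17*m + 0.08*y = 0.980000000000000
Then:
No Solution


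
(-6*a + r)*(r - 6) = -6*a*r + 36*a + r^2 - 6*r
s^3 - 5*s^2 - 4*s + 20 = (s - 5)*(s - 2)*(s + 2)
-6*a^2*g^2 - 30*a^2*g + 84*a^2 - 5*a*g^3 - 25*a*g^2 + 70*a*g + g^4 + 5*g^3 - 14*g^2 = (-6*a + g)*(a + g)*(g - 2)*(g + 7)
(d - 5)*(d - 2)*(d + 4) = d^3 - 3*d^2 - 18*d + 40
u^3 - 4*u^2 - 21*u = u*(u - 7)*(u + 3)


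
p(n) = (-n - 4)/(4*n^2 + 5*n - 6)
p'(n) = (-8*n - 5)*(-n - 4)/(4*n^2 + 5*n - 6)^2 - 1/(4*n^2 + 5*n - 6)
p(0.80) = -8.57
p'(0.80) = 172.70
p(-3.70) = -0.01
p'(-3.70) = -0.04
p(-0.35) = 0.50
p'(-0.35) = 0.29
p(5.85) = -0.06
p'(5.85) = 0.01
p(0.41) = 1.35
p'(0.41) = 3.70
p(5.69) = -0.06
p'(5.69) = 0.01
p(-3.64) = -0.01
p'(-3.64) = -0.05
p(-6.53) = 0.02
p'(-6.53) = -0.00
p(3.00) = -0.16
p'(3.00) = 0.08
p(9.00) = -0.04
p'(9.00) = 0.00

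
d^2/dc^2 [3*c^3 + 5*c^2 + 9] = 18*c + 10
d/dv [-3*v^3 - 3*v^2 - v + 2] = -9*v^2 - 6*v - 1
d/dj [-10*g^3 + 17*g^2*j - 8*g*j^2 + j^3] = 17*g^2 - 16*g*j + 3*j^2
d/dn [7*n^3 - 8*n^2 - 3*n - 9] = 21*n^2 - 16*n - 3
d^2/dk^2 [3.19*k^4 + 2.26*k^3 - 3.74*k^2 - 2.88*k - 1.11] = 38.28*k^2 + 13.56*k - 7.48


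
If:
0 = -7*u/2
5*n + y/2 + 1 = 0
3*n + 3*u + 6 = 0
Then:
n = -2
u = 0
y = 18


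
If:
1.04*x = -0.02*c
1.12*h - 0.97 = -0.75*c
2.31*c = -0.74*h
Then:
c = -0.35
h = 1.10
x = 0.01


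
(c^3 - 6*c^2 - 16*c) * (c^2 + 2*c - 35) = c^5 - 4*c^4 - 63*c^3 + 178*c^2 + 560*c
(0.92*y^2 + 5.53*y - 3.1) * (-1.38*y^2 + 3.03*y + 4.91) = -1.2696*y^4 - 4.8438*y^3 + 25.5511*y^2 + 17.7593*y - 15.221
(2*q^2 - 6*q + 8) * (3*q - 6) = 6*q^3 - 30*q^2 + 60*q - 48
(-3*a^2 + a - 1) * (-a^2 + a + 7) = 3*a^4 - 4*a^3 - 19*a^2 + 6*a - 7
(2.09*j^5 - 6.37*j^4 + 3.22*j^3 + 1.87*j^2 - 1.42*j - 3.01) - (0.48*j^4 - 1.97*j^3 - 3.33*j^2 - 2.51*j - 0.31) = 2.09*j^5 - 6.85*j^4 + 5.19*j^3 + 5.2*j^2 + 1.09*j - 2.7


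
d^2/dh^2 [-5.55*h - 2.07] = 0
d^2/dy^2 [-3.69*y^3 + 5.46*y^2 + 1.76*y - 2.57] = 10.92 - 22.14*y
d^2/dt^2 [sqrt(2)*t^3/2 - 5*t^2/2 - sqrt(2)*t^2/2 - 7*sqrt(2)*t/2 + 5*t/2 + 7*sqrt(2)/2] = 3*sqrt(2)*t - 5 - sqrt(2)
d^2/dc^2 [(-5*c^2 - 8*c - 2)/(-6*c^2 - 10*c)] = (-3*c^3 + 54*c^2 + 90*c + 50)/(c^3*(27*c^3 + 135*c^2 + 225*c + 125))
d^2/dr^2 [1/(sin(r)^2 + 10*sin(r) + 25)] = 2*(5*sin(r) + cos(2*r) + 2)/(sin(r) + 5)^4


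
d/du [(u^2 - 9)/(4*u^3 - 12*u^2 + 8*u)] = (-u^4 + 29*u^2 - 54*u + 18)/(4*u^2*(u^4 - 6*u^3 + 13*u^2 - 12*u + 4))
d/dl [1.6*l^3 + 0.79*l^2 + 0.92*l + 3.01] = 4.8*l^2 + 1.58*l + 0.92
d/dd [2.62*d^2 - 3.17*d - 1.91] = 5.24*d - 3.17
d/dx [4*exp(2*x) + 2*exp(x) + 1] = (8*exp(x) + 2)*exp(x)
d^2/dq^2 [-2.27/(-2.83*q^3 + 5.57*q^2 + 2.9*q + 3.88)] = ((25.2878 - 38.5446*q)*(-2.83*q^3 + 5.57*q^2 + 2.9*q + 3.88) - 2.27*(-16.98*q^2 + 22.28*q + 5.8)*(-8.49*q^2 + 11.14*q + 2.9))/(-2.83*q^3 + 5.57*q^2 + 2.9*q + 3.88)^3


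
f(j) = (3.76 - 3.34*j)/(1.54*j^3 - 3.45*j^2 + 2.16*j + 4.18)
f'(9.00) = 0.01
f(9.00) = -0.03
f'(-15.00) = -0.00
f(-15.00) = -0.01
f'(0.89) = -0.74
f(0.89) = 0.18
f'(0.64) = -0.71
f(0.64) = 0.36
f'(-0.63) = -46.27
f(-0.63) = 5.51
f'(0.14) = -0.97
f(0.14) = 0.75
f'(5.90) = 0.03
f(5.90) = -0.07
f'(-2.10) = -0.34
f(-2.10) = -0.36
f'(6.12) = 0.02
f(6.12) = -0.07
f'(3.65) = 0.11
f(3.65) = -0.21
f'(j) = (3.76 - 3.34*j)*(-4.62*j^2 + 6.9*j - 2.16)/(1.54*j^3 - 3.45*j^2 + 2.16*j + 4.18)^2 - 3.34/(1.54*j^3 - 3.45*j^2 + 2.16*j + 4.18)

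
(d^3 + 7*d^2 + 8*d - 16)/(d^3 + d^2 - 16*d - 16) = (d^2 + 3*d - 4)/(d^2 - 3*d - 4)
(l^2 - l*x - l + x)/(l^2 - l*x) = (l - 1)/l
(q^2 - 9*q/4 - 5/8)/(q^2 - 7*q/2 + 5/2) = (q + 1/4)/(q - 1)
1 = 1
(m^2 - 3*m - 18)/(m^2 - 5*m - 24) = (m - 6)/(m - 8)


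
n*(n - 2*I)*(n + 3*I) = n^3 + I*n^2 + 6*n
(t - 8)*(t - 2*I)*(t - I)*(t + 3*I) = t^4 - 8*t^3 + 7*t^2 - 56*t - 6*I*t + 48*I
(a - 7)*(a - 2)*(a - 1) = a^3 - 10*a^2 + 23*a - 14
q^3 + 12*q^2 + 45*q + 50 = (q + 2)*(q + 5)^2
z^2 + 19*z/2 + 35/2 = (z + 5/2)*(z + 7)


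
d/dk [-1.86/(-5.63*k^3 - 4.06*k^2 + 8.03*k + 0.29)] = (-31.4154*k^2 - 15.1032*k + 14.9358)/(5.63*k^3 + 4.06*k^2 - 8.03*k - 0.29)^2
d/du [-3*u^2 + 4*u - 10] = 4 - 6*u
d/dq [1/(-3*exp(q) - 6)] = exp(q)/(3*(exp(q) + 2)^2)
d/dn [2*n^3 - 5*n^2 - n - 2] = 6*n^2 - 10*n - 1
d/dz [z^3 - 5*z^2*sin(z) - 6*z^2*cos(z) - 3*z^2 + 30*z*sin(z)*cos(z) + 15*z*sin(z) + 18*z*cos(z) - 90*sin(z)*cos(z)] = 6*z^2*sin(z) - 5*z^2*cos(z) + 3*z^2 - 28*z*sin(z) + 3*z*cos(z) + 30*z*cos(2*z) - 6*z + 15*sin(z) + 15*sin(2*z) + 18*cos(z) - 90*cos(2*z)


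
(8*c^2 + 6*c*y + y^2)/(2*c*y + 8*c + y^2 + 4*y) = (4*c + y)/(y + 4)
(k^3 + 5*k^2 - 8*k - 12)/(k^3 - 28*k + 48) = (k + 1)/(k - 4)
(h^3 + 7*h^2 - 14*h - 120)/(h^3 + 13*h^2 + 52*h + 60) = (h - 4)/(h + 2)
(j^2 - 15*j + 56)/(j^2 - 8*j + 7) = (j - 8)/(j - 1)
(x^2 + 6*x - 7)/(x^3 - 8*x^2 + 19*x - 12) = (x + 7)/(x^2 - 7*x + 12)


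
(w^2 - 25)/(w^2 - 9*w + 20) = (w + 5)/(w - 4)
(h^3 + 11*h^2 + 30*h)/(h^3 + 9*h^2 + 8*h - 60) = h/(h - 2)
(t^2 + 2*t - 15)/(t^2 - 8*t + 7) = (t^2 + 2*t - 15)/(t^2 - 8*t + 7)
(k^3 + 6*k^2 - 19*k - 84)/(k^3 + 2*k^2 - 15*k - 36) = (k + 7)/(k + 3)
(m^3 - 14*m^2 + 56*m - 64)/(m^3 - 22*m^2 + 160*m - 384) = (m^2 - 6*m + 8)/(m^2 - 14*m + 48)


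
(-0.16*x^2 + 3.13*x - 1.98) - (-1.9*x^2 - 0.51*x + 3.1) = 1.74*x^2 + 3.64*x - 5.08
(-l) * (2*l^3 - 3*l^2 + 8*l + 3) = -2*l^4 + 3*l^3 - 8*l^2 - 3*l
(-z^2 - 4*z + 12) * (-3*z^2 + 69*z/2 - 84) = 3*z^4 - 45*z^3/2 - 90*z^2 + 750*z - 1008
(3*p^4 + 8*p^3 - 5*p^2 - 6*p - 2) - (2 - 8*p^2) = 3*p^4 + 8*p^3 + 3*p^2 - 6*p - 4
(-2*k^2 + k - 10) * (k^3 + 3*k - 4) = -2*k^5 + k^4 - 16*k^3 + 11*k^2 - 34*k + 40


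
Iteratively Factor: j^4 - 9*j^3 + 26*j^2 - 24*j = (j - 2)*(j^3 - 7*j^2 + 12*j) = j*(j - 2)*(j^2 - 7*j + 12) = j*(j - 3)*(j - 2)*(j - 4)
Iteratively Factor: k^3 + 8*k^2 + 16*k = (k + 4)*(k^2 + 4*k) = (k + 4)^2*(k)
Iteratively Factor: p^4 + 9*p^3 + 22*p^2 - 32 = (p + 4)*(p^3 + 5*p^2 + 2*p - 8) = (p - 1)*(p + 4)*(p^2 + 6*p + 8) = (p - 1)*(p + 2)*(p + 4)*(p + 4)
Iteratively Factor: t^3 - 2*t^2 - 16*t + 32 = (t - 4)*(t^2 + 2*t - 8) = (t - 4)*(t + 4)*(t - 2)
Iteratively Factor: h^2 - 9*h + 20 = (h - 5)*(h - 4)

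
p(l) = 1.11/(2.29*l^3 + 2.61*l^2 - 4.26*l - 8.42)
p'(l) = 1.11*(-6.87*l^2 - 5.22*l + 4.26)/(2.29*l^3 + 2.61*l^2 - 4.26*l - 8.42)^2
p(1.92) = 0.12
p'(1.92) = -0.40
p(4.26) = 0.01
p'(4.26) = -0.00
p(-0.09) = -0.14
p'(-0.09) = 0.08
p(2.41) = 0.04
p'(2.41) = -0.07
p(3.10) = 0.02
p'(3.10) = -0.02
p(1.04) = -0.15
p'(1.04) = -0.17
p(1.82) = 0.18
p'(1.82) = -0.79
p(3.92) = 0.01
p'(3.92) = -0.01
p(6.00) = 0.00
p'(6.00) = -0.00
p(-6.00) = -0.00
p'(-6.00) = -0.00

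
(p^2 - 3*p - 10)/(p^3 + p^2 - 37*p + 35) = (p + 2)/(p^2 + 6*p - 7)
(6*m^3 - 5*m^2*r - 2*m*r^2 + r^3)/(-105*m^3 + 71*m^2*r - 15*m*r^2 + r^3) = (-2*m^2 + m*r + r^2)/(35*m^2 - 12*m*r + r^2)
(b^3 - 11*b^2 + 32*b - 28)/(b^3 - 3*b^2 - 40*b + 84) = (b - 2)/(b + 6)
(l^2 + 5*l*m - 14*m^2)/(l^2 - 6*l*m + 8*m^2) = (l + 7*m)/(l - 4*m)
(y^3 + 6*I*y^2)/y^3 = (y + 6*I)/y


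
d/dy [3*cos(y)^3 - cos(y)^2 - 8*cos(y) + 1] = (-9*cos(y)^2 + 2*cos(y) + 8)*sin(y)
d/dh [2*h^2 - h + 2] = 4*h - 1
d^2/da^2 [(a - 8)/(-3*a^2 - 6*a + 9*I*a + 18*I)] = 2*(-(a - 8)*(2*a + 2 - 3*I)^2 + 3*(a - 2 - I)*(a^2 + 2*a - 3*I*a - 6*I))/(3*(a^2 + 2*a - 3*I*a - 6*I)^3)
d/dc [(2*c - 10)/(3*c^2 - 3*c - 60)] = -2/(3*c^2 + 24*c + 48)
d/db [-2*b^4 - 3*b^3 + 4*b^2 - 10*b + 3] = -8*b^3 - 9*b^2 + 8*b - 10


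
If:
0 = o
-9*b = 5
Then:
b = -5/9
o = 0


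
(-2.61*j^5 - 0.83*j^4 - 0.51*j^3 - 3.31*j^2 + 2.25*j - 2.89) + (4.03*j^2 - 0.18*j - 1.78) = -2.61*j^5 - 0.83*j^4 - 0.51*j^3 + 0.72*j^2 + 2.07*j - 4.67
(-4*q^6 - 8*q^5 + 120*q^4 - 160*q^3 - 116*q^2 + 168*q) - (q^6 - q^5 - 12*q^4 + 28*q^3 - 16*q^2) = -5*q^6 - 7*q^5 + 132*q^4 - 188*q^3 - 100*q^2 + 168*q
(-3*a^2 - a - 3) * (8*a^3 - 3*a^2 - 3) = -24*a^5 + a^4 - 21*a^3 + 18*a^2 + 3*a + 9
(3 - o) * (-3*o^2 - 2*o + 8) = 3*o^3 - 7*o^2 - 14*o + 24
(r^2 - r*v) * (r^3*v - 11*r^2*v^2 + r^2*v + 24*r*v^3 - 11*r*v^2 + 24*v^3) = r^5*v - 12*r^4*v^2 + r^4*v + 35*r^3*v^3 - 12*r^3*v^2 - 24*r^2*v^4 + 35*r^2*v^3 - 24*r*v^4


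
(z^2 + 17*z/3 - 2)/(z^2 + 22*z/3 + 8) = (3*z - 1)/(3*z + 4)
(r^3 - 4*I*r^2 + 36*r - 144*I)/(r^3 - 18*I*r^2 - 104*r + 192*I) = (r + 6*I)/(r - 8*I)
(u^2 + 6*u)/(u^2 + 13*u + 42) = u/(u + 7)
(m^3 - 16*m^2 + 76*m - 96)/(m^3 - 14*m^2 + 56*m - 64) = (m - 6)/(m - 4)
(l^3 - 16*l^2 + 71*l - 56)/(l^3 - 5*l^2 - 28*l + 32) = (l - 7)/(l + 4)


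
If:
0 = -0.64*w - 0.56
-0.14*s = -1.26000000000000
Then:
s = 9.00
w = -0.88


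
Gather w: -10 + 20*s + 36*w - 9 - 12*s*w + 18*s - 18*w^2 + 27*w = 38*s - 18*w^2 + w*(63 - 12*s) - 19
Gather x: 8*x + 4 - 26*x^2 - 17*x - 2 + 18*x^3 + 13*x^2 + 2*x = 18*x^3 - 13*x^2 - 7*x + 2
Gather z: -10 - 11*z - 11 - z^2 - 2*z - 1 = -z^2 - 13*z - 22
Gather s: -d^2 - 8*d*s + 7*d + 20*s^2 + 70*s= -d^2 + 7*d + 20*s^2 + s*(70 - 8*d)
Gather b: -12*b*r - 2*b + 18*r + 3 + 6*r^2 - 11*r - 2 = b*(-12*r - 2) + 6*r^2 + 7*r + 1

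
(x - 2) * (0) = 0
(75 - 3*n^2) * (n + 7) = -3*n^3 - 21*n^2 + 75*n + 525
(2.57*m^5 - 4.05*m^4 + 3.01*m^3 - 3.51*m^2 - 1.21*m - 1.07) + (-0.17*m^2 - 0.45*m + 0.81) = 2.57*m^5 - 4.05*m^4 + 3.01*m^3 - 3.68*m^2 - 1.66*m - 0.26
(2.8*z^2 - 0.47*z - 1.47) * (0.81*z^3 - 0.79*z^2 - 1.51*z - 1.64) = 2.268*z^5 - 2.5927*z^4 - 5.0474*z^3 - 2.721*z^2 + 2.9905*z + 2.4108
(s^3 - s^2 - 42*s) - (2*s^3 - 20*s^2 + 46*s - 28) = -s^3 + 19*s^2 - 88*s + 28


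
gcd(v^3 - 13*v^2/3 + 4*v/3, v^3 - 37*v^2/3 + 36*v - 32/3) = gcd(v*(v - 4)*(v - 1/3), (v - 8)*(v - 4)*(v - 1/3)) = v^2 - 13*v/3 + 4/3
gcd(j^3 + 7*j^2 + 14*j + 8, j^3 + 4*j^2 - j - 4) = j^2 + 5*j + 4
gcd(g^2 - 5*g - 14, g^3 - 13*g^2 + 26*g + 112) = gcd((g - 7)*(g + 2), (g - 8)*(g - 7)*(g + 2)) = g^2 - 5*g - 14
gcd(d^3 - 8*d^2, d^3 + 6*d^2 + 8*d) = d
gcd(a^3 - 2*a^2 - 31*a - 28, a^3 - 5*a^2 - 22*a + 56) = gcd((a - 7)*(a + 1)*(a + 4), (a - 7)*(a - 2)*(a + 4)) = a^2 - 3*a - 28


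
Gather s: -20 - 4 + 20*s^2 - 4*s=20*s^2 - 4*s - 24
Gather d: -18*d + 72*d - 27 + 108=54*d + 81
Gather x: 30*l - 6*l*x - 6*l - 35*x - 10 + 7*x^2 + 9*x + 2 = 24*l + 7*x^2 + x*(-6*l - 26) - 8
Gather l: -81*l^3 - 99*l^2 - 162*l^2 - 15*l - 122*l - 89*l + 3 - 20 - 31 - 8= -81*l^3 - 261*l^2 - 226*l - 56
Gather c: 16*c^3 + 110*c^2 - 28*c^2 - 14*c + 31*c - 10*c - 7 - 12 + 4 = 16*c^3 + 82*c^2 + 7*c - 15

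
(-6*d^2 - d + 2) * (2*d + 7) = -12*d^3 - 44*d^2 - 3*d + 14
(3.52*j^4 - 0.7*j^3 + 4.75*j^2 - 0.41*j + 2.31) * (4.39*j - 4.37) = 15.4528*j^5 - 18.4554*j^4 + 23.9115*j^3 - 22.5574*j^2 + 11.9326*j - 10.0947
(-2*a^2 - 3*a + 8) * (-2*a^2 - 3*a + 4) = 4*a^4 + 12*a^3 - 15*a^2 - 36*a + 32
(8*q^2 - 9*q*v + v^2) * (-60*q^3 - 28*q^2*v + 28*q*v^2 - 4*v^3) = -480*q^5 + 316*q^4*v + 416*q^3*v^2 - 312*q^2*v^3 + 64*q*v^4 - 4*v^5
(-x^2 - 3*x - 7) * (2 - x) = x^3 + x^2 + x - 14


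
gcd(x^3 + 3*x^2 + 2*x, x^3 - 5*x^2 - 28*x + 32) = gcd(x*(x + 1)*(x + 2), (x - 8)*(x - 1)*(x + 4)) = 1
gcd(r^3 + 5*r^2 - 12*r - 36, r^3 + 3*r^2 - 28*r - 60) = r^2 + 8*r + 12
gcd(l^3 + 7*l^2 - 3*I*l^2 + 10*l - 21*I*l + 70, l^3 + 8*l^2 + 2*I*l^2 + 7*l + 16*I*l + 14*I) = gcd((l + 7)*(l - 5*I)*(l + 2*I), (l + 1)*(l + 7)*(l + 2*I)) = l^2 + l*(7 + 2*I) + 14*I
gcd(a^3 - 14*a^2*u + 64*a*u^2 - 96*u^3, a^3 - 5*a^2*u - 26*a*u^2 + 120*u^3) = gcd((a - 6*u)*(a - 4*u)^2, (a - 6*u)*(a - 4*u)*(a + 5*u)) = a^2 - 10*a*u + 24*u^2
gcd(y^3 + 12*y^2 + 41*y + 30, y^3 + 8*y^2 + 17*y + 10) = y^2 + 6*y + 5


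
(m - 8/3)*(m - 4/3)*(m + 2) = m^3 - 2*m^2 - 40*m/9 + 64/9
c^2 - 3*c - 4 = (c - 4)*(c + 1)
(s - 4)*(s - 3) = s^2 - 7*s + 12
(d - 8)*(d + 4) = d^2 - 4*d - 32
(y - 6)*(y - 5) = y^2 - 11*y + 30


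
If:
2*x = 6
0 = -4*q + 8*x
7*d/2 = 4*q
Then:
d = 48/7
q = 6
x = 3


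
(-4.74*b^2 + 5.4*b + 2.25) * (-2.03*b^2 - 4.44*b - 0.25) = 9.6222*b^4 + 10.0836*b^3 - 27.3585*b^2 - 11.34*b - 0.5625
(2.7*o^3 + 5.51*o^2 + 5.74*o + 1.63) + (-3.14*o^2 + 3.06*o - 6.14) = 2.7*o^3 + 2.37*o^2 + 8.8*o - 4.51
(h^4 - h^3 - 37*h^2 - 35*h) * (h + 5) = h^5 + 4*h^4 - 42*h^3 - 220*h^2 - 175*h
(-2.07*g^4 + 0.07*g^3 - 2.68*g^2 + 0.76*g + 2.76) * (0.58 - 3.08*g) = 6.3756*g^5 - 1.4162*g^4 + 8.295*g^3 - 3.8952*g^2 - 8.06*g + 1.6008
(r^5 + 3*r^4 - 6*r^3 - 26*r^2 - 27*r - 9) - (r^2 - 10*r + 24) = r^5 + 3*r^4 - 6*r^3 - 27*r^2 - 17*r - 33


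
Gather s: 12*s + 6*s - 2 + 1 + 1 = 18*s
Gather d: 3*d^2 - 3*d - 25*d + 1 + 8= 3*d^2 - 28*d + 9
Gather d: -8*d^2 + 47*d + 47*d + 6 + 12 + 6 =-8*d^2 + 94*d + 24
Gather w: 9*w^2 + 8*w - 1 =9*w^2 + 8*w - 1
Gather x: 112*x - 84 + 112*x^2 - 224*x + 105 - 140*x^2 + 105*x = -28*x^2 - 7*x + 21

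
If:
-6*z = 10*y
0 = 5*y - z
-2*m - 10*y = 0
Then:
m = 0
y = 0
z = 0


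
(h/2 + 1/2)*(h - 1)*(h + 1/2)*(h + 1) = h^4/2 + 3*h^3/4 - h^2/4 - 3*h/4 - 1/4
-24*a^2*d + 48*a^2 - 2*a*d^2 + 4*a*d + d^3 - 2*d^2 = (-6*a + d)*(4*a + d)*(d - 2)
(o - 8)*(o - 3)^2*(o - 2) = o^4 - 16*o^3 + 85*o^2 - 186*o + 144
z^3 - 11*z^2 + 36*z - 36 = (z - 6)*(z - 3)*(z - 2)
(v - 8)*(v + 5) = v^2 - 3*v - 40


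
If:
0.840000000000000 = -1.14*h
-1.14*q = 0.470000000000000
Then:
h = -0.74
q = -0.41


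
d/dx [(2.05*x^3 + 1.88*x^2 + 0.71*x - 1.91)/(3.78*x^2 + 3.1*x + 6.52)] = (7.749*x^4 + 12.71*x^3 + 43.2422*x^2 + 38.9548*x + 10.5502)/(14.2884*x^4 + 23.436*x^3 + 58.9012*x^2 + 40.424*x + 42.5104)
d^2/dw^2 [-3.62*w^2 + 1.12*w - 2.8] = -7.24000000000000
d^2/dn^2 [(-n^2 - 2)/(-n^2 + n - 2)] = 2*(n^3 - 6*n + 2)/(n^6 - 3*n^5 + 9*n^4 - 13*n^3 + 18*n^2 - 12*n + 8)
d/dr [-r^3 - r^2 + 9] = r*(-3*r - 2)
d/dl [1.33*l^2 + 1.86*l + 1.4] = 2.66*l + 1.86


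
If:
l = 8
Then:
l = 8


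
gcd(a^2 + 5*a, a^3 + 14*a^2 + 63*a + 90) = a + 5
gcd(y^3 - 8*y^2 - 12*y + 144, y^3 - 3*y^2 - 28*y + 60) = y - 6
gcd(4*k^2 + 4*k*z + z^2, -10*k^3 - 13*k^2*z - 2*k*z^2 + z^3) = 2*k + z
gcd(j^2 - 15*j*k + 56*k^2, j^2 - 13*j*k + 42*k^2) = j - 7*k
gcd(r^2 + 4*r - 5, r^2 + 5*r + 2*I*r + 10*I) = r + 5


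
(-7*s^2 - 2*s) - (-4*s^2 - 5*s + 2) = -3*s^2 + 3*s - 2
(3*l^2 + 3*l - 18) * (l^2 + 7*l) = 3*l^4 + 24*l^3 + 3*l^2 - 126*l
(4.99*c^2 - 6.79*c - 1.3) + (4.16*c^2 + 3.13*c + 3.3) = 9.15*c^2 - 3.66*c + 2.0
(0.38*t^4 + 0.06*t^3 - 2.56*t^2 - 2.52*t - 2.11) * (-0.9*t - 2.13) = -0.342*t^5 - 0.8634*t^4 + 2.1762*t^3 + 7.7208*t^2 + 7.2666*t + 4.4943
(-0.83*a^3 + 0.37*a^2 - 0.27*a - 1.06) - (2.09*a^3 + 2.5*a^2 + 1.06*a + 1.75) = -2.92*a^3 - 2.13*a^2 - 1.33*a - 2.81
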